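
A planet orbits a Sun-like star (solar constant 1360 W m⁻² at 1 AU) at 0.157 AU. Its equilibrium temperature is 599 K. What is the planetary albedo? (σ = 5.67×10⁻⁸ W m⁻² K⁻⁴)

Flux at 0.157 AU: S = 1360/0.157² = 5.52×10⁴ W m⁻².
From T_eq⁴ = S(1−A)/(4σ): 1−A = 4σT_eq⁴/S.
1−A = 4 × 5.67×10⁻⁸ × (599)⁴ / 5.52×10⁴ = 0.529.

A ≈ 0.47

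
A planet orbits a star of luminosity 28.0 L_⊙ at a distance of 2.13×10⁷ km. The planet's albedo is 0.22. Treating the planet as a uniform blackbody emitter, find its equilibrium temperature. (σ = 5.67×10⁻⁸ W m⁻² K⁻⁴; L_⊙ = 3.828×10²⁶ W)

T_eq ≈ 1590 K

d = 2.13×10⁷ km = 2.13×10¹⁰ m.
L = 28.0 × 3.828×10²⁶ = 1.07×10²⁸ W.
Flux: S = L/(4πd²) = 1.07×10²⁸/(4π×(2.13×10¹⁰)²) = 1.88×10⁶ W m⁻².
Energy balance: absorbed = emitted ⇒ πR²·S(1−A) = 4πR²·σT_eq⁴, so T_eq⁴ = S(1−A)/(4σ).
T_eq = [1.88×10⁶ × 0.78 / (4 × 5.67×10⁻⁸)]^(1/4) = (6.47×10¹²)^(1/4) = 1590 K.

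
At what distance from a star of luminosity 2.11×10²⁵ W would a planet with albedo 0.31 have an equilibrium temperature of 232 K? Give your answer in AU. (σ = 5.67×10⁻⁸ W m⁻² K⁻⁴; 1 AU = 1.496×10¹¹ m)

From T_eq⁴ = L(1−A)/(16πσd²): d = √[L(1−A)/(16πσT_eq⁴)].
d = √[2.11×10²⁵ × 0.69 / (16π × 5.67×10⁻⁸ × (232)⁴)] = 4.20×10¹⁰ m = 0.281 AU.

d ≈ 0.281 AU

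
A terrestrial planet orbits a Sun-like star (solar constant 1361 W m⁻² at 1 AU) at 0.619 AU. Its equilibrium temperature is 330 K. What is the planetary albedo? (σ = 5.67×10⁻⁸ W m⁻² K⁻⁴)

Flux at 0.619 AU: S = 1361/0.619² = 3550 W m⁻².
From T_eq⁴ = S(1−A)/(4σ): 1−A = 4σT_eq⁴/S.
1−A = 4 × 5.67×10⁻⁸ × (330)⁴ / 3550 = 0.757.

A ≈ 0.24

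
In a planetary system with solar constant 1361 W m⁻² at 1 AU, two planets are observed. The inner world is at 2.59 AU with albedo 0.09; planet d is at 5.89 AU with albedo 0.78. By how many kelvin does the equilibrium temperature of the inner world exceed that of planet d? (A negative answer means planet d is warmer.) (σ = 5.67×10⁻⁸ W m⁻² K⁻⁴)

T_eq = [S₀(1−A)/(4σd²)]^(1/4), so T ∝ (1−A)^(1/4) / √d.
T₁ = [1361×0.91/(4×5.67×10⁻⁸×2.59²)]^(1/4) = 168.91 K.
T₂ = [1361×0.22/(4×5.67×10⁻⁸×5.89²)]^(1/4) = 78.54 K.

ΔT ≈ 90.4 K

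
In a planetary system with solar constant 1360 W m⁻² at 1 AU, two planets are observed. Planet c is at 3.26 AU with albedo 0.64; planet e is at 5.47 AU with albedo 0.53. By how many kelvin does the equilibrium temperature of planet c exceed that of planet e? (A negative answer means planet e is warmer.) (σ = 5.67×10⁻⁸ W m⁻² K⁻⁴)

T_eq = [S₀(1−A)/(4σd²)]^(1/4), so T ∝ (1−A)^(1/4) / √d.
T₁ = [1360×0.36/(4×5.67×10⁻⁸×3.26²)]^(1/4) = 119.38 K.
T₂ = [1360×0.47/(4×5.67×10⁻⁸×5.47²)]^(1/4) = 98.52 K.

ΔT ≈ 20.9 K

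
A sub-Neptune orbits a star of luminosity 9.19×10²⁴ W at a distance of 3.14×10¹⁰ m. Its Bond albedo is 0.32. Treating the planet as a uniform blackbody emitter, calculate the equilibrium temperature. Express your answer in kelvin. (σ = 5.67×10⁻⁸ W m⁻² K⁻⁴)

Flux: S = L/(4πd²) = 9.19×10²⁴/(4π×(3.14×10¹⁰)²) = 742 W m⁻².
Energy balance: absorbed = emitted ⇒ πR²·S(1−A) = 4πR²·σT_eq⁴, so T_eq⁴ = S(1−A)/(4σ).
T_eq = [742 × 0.68 / (4 × 5.67×10⁻⁸)]^(1/4) = (2.22×10⁹)^(1/4) = 217 K.

T_eq ≈ 217 K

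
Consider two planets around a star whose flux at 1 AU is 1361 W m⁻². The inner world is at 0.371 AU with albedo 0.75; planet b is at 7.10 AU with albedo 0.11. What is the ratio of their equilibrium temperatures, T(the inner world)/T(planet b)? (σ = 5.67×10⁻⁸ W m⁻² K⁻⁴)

T_eq = [S₀(1−A)/(4σd²)]^(1/4), so T ∝ (1−A)^(1/4) / √d.
T₁ = [1361×0.25/(4×5.67×10⁻⁸×0.371²)]^(1/4) = 323.11 K.
T₂ = [1361×0.89/(4×5.67×10⁻⁸×7.10²)]^(1/4) = 101.45 K.

T₁/T₂ ≈ 3.185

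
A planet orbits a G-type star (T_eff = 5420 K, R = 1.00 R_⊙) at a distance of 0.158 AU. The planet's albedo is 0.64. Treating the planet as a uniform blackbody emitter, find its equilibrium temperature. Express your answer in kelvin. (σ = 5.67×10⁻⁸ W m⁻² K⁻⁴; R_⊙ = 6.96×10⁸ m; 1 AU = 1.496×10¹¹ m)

R_⋆ = 1.00 × 6.96×10⁸ = 6.96×10⁸ m.
d = 0.158 AU = 2.36×10¹⁰ m.
L = 4πR_⋆²σT_⋆⁴ = 4π(6.96×10⁸)² × 5.67×10⁻⁸ × (5420)⁴ = 2.98×10²⁶ W.
S = L/(4πd²) = 4.24×10⁴ W m⁻².
Energy balance: absorbed = emitted ⇒ πR²·S(1−A) = 4πR²·σT_eq⁴, so T_eq⁴ = S(1−A)/(4σ).
T_eq = [4.24×10⁴ × 0.36 / (4 × 5.67×10⁻⁸)]^(1/4) = (6.73×10¹⁰)^(1/4) = 509 K.

T_eq ≈ 509 K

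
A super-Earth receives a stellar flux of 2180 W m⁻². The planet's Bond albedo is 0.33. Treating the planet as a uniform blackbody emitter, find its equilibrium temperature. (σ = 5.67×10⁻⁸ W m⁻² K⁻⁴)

Energy balance: absorbed = emitted ⇒ πR²·S(1−A) = 4πR²·σT_eq⁴, so T_eq⁴ = S(1−A)/(4σ).
T_eq = [2180 × 0.67 / (4 × 5.67×10⁻⁸)]^(1/4) = (6.44×10⁹)^(1/4) = 283 K.

T_eq ≈ 283 K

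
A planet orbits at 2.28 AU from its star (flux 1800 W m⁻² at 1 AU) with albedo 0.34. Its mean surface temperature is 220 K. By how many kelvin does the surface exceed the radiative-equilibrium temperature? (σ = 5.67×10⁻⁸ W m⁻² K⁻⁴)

ΔT ≈ 41.8 K

S = 1800/2.28² = 346.3 W m⁻².
T_eq = [S(1−A)/(4σ)]^(1/4) = [346.3×0.66/(4×5.67×10⁻⁸)]^(1/4) = 178.2 K.
ΔT = T_surf − T_eq = 220 − 178.2.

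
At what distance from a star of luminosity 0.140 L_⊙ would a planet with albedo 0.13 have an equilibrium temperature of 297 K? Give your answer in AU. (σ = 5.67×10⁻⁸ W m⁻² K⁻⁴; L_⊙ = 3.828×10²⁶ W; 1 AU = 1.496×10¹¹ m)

d ≈ 0.307 AU

L = 0.140 × 3.828×10²⁶ = 5.36×10²⁵ W.
From T_eq⁴ = L(1−A)/(16πσd²): d = √[L(1−A)/(16πσT_eq⁴)].
d = √[5.36×10²⁵ × 0.87 / (16π × 5.67×10⁻⁸ × (297)⁴)] = 4.59×10¹⁰ m = 0.307 AU.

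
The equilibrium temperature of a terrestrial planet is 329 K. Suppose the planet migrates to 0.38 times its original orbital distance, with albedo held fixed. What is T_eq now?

T_eq ≈ 534 K

T_eq ∝ L^(1/4) · d^(−1/2).
T′ = 329 / 0.38^(1/2) = 534 K.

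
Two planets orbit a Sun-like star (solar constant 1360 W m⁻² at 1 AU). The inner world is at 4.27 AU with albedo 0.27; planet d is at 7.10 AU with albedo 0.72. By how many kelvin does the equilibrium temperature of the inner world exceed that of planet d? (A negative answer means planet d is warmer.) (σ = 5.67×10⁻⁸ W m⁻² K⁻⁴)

T_eq = [S₀(1−A)/(4σd²)]^(1/4), so T ∝ (1−A)^(1/4) / √d.
T₁ = [1360×0.73/(4×5.67×10⁻⁸×4.27²)]^(1/4) = 124.48 K.
T₂ = [1360×0.28/(4×5.67×10⁻⁸×7.10²)]^(1/4) = 75.97 K.

ΔT ≈ 48.5 K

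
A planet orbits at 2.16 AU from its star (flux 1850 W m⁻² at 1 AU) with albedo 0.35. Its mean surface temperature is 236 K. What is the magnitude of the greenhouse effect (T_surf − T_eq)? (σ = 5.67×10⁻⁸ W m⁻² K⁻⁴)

ΔT ≈ 52.4 K

S = 1850/2.16² = 396.5 W m⁻².
T_eq = [S(1−A)/(4σ)]^(1/4) = [396.5×0.65/(4×5.67×10⁻⁸)]^(1/4) = 183.6 K.
ΔT = T_surf − T_eq = 236 − 183.6.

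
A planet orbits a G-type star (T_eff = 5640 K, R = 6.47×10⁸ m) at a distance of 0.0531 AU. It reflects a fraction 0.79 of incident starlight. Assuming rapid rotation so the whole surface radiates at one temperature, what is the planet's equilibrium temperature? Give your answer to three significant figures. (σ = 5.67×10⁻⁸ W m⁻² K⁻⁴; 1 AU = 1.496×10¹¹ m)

d = 0.0531 AU = 7.94×10⁹ m.
L = 4πR_⋆²σT_⋆⁴ = 4π(6.47×10⁸)² × 5.67×10⁻⁸ × (5640)⁴ = 3.02×10²⁶ W.
S = L/(4πd²) = 3.81×10⁵ W m⁻².
Energy balance: absorbed = emitted ⇒ πR²·S(1−A) = 4πR²·σT_eq⁴, so T_eq⁴ = S(1−A)/(4σ).
T_eq = [3.81×10⁵ × 0.21 / (4 × 5.67×10⁻⁸)]^(1/4) = (3.52×10¹¹)^(1/4) = 770 K.

T_eq ≈ 770 K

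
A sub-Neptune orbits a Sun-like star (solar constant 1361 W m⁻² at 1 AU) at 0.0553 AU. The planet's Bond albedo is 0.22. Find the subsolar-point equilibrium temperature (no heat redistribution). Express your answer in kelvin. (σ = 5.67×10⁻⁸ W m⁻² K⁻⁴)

T_ss ≈ 1570 K

Flux at 0.0553 AU: S = 1361/0.0553² = 4.45×10⁵ W m⁻².
At the subsolar point the surface absorbs S(1−A) and emits σT⁴ per unit area — no factor of 4, since only the local patch is in balance.
T = [4.45×10⁵ × 0.78 / 5.67×10⁻⁸]^(1/4) = (6.12×10¹²)^(1/4) = 1570 K.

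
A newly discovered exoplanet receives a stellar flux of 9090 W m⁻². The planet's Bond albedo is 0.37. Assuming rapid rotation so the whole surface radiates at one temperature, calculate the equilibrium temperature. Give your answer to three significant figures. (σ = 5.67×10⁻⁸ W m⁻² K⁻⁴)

T_eq ≈ 399 K

Energy balance: absorbed = emitted ⇒ πR²·S(1−A) = 4πR²·σT_eq⁴, so T_eq⁴ = S(1−A)/(4σ).
T_eq = [9090 × 0.63 / (4 × 5.67×10⁻⁸)]^(1/4) = (2.52×10¹⁰)^(1/4) = 399 K.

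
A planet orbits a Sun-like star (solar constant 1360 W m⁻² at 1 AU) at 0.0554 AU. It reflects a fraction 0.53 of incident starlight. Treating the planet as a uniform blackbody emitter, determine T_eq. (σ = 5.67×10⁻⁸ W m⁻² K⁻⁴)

T_eq ≈ 979 K

Flux at 0.0554 AU: S = 1360/0.0554² = 4.43×10⁵ W m⁻².
Energy balance: absorbed = emitted ⇒ πR²·S(1−A) = 4πR²·σT_eq⁴, so T_eq⁴ = S(1−A)/(4σ).
T_eq = [4.43×10⁵ × 0.47 / (4 × 5.67×10⁻⁸)]^(1/4) = (9.18×10¹¹)^(1/4) = 979 K.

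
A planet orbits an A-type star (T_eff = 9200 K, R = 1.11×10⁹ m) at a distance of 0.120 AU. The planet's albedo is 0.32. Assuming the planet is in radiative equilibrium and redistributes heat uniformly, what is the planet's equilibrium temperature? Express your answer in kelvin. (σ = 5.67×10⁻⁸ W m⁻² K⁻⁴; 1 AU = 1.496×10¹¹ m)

d = 0.120 AU = 1.80×10¹⁰ m.
L = 4πR_⋆²σT_⋆⁴ = 4π(1.11×10⁹)² × 5.67×10⁻⁸ × (9200)⁴ = 6.29×10²⁷ W.
S = L/(4πd²) = 1.55×10⁶ W m⁻².
Energy balance: absorbed = emitted ⇒ πR²·S(1−A) = 4πR²·σT_eq⁴, so T_eq⁴ = S(1−A)/(4σ).
T_eq = [1.55×10⁶ × 0.68 / (4 × 5.67×10⁻⁸)]^(1/4) = (4.66×10¹²)^(1/4) = 1470 K.

T_eq ≈ 1470 K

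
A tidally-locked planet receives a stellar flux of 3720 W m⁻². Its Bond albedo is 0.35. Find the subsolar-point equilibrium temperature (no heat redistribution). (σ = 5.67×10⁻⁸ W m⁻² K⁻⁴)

T_ss ≈ 454 K

At the subsolar point the surface absorbs S(1−A) and emits σT⁴ per unit area — no factor of 4, since only the local patch is in balance.
T = [3720 × 0.65 / 5.67×10⁻⁸]^(1/4) = (4.26×10¹⁰)^(1/4) = 454 K.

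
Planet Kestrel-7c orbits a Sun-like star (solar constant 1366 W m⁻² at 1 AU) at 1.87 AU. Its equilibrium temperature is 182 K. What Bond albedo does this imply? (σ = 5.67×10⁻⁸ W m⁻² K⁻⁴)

A ≈ 0.36

Flux at 1.87 AU: S = 1366/1.87² = 391 W m⁻².
From T_eq⁴ = S(1−A)/(4σ): 1−A = 4σT_eq⁴/S.
1−A = 4 × 5.67×10⁻⁸ × (182)⁴ / 391 = 0.637.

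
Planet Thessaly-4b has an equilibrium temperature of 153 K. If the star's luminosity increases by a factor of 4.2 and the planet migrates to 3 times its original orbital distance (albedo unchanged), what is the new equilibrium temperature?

T_eq ∝ L^(1/4) · d^(−1/2).
T′ = 153 × 4.2^(1/4) / 3^(1/2) = 126 K.

T_eq ≈ 126 K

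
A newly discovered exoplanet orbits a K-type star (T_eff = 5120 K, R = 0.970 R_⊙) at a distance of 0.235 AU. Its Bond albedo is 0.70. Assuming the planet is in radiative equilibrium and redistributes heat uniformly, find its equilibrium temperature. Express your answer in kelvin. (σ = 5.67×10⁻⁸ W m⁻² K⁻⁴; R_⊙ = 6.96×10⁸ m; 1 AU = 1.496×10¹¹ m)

T_eq ≈ 371 K

R_⋆ = 0.970 × 6.96×10⁸ = 6.75×10⁸ m.
d = 0.235 AU = 3.52×10¹⁰ m.
L = 4πR_⋆²σT_⋆⁴ = 4π(6.75×10⁸)² × 5.67×10⁻⁸ × (5120)⁴ = 2.23×10²⁶ W.
S = L/(4πd²) = 1.44×10⁴ W m⁻².
Energy balance: absorbed = emitted ⇒ πR²·S(1−A) = 4πR²·σT_eq⁴, so T_eq⁴ = S(1−A)/(4σ).
T_eq = [1.44×10⁴ × 0.30 / (4 × 5.67×10⁻⁸)]^(1/4) = (1.90×10¹⁰)^(1/4) = 371 K.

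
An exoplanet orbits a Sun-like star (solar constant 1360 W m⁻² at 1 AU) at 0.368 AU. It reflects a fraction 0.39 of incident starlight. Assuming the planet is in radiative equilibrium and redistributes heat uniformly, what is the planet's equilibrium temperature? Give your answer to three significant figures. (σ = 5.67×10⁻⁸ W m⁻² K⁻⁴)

T_eq ≈ 405 K

Flux at 0.368 AU: S = 1360/0.368² = 1.00×10⁴ W m⁻².
Energy balance: absorbed = emitted ⇒ πR²·S(1−A) = 4πR²·σT_eq⁴, so T_eq⁴ = S(1−A)/(4σ).
T_eq = [1.00×10⁴ × 0.61 / (4 × 5.67×10⁻⁸)]^(1/4) = (2.70×10¹⁰)^(1/4) = 405 K.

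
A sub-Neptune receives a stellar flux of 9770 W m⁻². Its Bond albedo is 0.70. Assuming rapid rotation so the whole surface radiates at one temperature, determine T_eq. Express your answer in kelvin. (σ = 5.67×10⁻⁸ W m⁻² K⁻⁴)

Energy balance: absorbed = emitted ⇒ πR²·S(1−A) = 4πR²·σT_eq⁴, so T_eq⁴ = S(1−A)/(4σ).
T_eq = [9770 × 0.30 / (4 × 5.67×10⁻⁸)]^(1/4) = (1.29×10¹⁰)^(1/4) = 337 K.

T_eq ≈ 337 K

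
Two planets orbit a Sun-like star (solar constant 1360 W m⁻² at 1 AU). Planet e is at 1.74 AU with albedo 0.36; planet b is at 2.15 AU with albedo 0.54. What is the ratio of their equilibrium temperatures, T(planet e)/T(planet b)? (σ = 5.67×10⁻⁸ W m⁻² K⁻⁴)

T₁/T₂ ≈ 1.207

T_eq = [S₀(1−A)/(4σd²)]^(1/4), so T ∝ (1−A)^(1/4) / √d.
T₁ = [1360×0.64/(4×5.67×10⁻⁸×1.74²)]^(1/4) = 188.69 K.
T₂ = [1360×0.46/(4×5.67×10⁻⁸×2.15²)]^(1/4) = 156.29 K.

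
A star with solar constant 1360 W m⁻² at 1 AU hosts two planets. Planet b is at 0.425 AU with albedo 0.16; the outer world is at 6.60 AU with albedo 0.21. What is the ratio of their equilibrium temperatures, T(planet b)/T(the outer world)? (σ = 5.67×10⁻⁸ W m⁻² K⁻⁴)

T_eq = [S₀(1−A)/(4σd²)]^(1/4), so T ∝ (1−A)^(1/4) / √d.
T₁ = [1360×0.84/(4×5.67×10⁻⁸×0.425²)]^(1/4) = 408.65 K.
T₂ = [1360×0.79/(4×5.67×10⁻⁸×6.60²)]^(1/4) = 102.12 K.

T₁/T₂ ≈ 4.002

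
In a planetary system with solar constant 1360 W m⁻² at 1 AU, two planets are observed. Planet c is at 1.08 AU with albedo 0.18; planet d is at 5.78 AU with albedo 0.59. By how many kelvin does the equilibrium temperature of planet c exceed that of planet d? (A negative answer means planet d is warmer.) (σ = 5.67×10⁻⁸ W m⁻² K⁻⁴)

T_eq = [S₀(1−A)/(4σd²)]^(1/4), so T ∝ (1−A)^(1/4) / √d.
T₁ = [1360×0.82/(4×5.67×10⁻⁸×1.08²)]^(1/4) = 254.81 K.
T₂ = [1360×0.41/(4×5.67×10⁻⁸×5.78²)]^(1/4) = 92.62 K.

ΔT ≈ 162.2 K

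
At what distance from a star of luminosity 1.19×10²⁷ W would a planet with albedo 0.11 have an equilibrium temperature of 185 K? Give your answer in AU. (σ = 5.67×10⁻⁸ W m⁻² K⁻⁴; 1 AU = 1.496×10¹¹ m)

d ≈ 3.77 AU

From T_eq⁴ = L(1−A)/(16πσd²): d = √[L(1−A)/(16πσT_eq⁴)].
d = √[1.19×10²⁷ × 0.89 / (16π × 5.67×10⁻⁸ × (185)⁴)] = 5.63×10¹¹ m = 3.77 AU.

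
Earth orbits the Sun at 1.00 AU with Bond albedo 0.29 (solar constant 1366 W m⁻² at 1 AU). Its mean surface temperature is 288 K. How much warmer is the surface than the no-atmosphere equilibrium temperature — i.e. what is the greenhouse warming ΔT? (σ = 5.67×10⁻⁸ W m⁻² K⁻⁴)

ΔT ≈ 32.3 K

S = 1366/1.00² = 1366 W m⁻².
T_eq = [S(1−A)/(4σ)]^(1/4) = [1366×0.71/(4×5.67×10⁻⁸)]^(1/4) = 255.7 K.
ΔT = T_surf − T_eq = 288 − 255.7.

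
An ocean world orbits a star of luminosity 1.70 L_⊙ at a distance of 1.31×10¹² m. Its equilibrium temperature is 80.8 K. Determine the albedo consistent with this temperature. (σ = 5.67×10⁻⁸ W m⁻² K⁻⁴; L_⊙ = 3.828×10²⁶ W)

A ≈ 0.68

L = 1.70 × 3.828×10²⁶ = 6.51×10²⁶ W.
Flux: S = L/(4πd²) = 6.51×10²⁶/(4π×(1.31×10¹²)²) = 30.2 W m⁻².
From T_eq⁴ = S(1−A)/(4σ): 1−A = 4σT_eq⁴/S.
1−A = 4 × 5.67×10⁻⁸ × (80.8)⁴ / 30.2 = 0.320.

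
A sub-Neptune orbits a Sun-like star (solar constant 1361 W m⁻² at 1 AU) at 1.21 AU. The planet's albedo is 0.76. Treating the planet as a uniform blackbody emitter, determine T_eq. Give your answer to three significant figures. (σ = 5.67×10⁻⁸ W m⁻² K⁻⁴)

Flux at 1.21 AU: S = 1361/1.21² = 930 W m⁻².
Energy balance: absorbed = emitted ⇒ πR²·S(1−A) = 4πR²·σT_eq⁴, so T_eq⁴ = S(1−A)/(4σ).
T_eq = [930 × 0.24 / (4 × 5.67×10⁻⁸)]^(1/4) = (9.84×10⁸)^(1/4) = 177 K.

T_eq ≈ 177 K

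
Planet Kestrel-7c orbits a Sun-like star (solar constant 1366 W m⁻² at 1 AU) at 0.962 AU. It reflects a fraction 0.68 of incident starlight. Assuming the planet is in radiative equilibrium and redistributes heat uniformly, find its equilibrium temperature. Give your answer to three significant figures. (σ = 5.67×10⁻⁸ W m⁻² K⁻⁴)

T_eq ≈ 214 K

Flux at 0.962 AU: S = 1366/0.962² = 1480 W m⁻².
Energy balance: absorbed = emitted ⇒ πR²·S(1−A) = 4πR²·σT_eq⁴, so T_eq⁴ = S(1−A)/(4σ).
T_eq = [1480 × 0.32 / (4 × 5.67×10⁻⁸)]^(1/4) = (2.08×10⁹)^(1/4) = 214 K.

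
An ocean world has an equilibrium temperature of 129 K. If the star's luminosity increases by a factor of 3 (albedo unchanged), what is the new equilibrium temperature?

T_eq ≈ 170 K

T_eq ∝ L^(1/4) · d^(−1/2).
T′ = 129 × 3^(1/4) = 170 K.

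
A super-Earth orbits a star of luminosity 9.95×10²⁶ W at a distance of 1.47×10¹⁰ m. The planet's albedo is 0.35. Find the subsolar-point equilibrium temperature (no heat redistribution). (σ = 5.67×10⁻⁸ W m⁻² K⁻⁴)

Flux: S = L/(4πd²) = 9.95×10²⁶/(4π×(1.47×10¹⁰)²) = 3.66×10⁵ W m⁻².
At the subsolar point the surface absorbs S(1−A) and emits σT⁴ per unit area — no factor of 4, since only the local patch is in balance.
T = [3.66×10⁵ × 0.65 / 5.67×10⁻⁸]^(1/4) = (4.20×10¹²)^(1/4) = 1430 K.

T_ss ≈ 1430 K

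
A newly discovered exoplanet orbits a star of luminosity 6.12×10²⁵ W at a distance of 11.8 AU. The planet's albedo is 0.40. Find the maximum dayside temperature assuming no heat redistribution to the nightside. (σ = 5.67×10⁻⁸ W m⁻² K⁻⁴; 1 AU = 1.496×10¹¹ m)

d = 11.8 AU = 1.77×10¹² m.
Flux: S = L/(4πd²) = 6.12×10²⁵/(4π×(1.77×10¹²)²) = 1.56 W m⁻².
With no redistribution each surface element balances locally: S(1−A) = σT⁴.
T = [1.56 × 0.60 / 5.67×10⁻⁸]^(1/4) = (1.65×10⁷)^(1/4) = 63.8 K.

T_ss ≈ 63.8 K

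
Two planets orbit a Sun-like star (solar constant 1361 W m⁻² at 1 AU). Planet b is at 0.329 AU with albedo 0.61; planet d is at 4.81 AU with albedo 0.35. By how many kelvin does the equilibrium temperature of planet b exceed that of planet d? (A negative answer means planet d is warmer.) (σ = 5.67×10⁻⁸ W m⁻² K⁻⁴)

T_eq = [S₀(1−A)/(4σd²)]^(1/4), so T ∝ (1−A)^(1/4) / √d.
T₁ = [1361×0.39/(4×5.67×10⁻⁸×0.329²)]^(1/4) = 383.46 K.
T₂ = [1361×0.65/(4×5.67×10⁻⁸×4.81²)]^(1/4) = 113.95 K.

ΔT ≈ 269.5 K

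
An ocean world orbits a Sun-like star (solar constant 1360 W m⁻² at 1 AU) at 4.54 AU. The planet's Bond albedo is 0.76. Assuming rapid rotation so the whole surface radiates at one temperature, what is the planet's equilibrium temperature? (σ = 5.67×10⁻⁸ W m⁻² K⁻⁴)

Flux at 4.54 AU: S = 1360/4.54² = 66.0 W m⁻².
Energy balance: absorbed = emitted ⇒ πR²·S(1−A) = 4πR²·σT_eq⁴, so T_eq⁴ = S(1−A)/(4σ).
T_eq = [66.0 × 0.24 / (4 × 5.67×10⁻⁸)]^(1/4) = (6.98×10⁷)^(1/4) = 91.4 K.

T_eq ≈ 91.4 K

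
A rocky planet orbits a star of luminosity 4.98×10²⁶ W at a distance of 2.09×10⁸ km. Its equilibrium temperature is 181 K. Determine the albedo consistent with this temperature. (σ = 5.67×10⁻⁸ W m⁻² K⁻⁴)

d = 2.09×10⁸ km = 2.09×10¹¹ m.
Flux: S = L/(4πd²) = 4.98×10²⁶/(4π×(2.09×10¹¹)²) = 907 W m⁻².
From T_eq⁴ = S(1−A)/(4σ): 1−A = 4σT_eq⁴/S.
1−A = 4 × 5.67×10⁻⁸ × (181)⁴ / 907 = 0.268.

A ≈ 0.73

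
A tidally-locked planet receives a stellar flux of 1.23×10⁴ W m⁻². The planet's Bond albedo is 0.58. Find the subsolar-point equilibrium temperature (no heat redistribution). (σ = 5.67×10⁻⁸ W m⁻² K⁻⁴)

T_ss ≈ 549 K

At the subsolar point the surface absorbs S(1−A) and emits σT⁴ per unit area — no factor of 4, since only the local patch is in balance.
T = [1.23×10⁴ × 0.42 / 5.67×10⁻⁸]^(1/4) = (9.11×10¹⁰)^(1/4) = 549 K.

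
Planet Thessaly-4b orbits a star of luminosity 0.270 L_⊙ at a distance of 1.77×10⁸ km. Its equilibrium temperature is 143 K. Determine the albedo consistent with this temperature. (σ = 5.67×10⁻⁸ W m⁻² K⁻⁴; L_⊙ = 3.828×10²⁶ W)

A ≈ 0.64

d = 1.77×10⁸ km = 1.77×10¹¹ m.
L = 0.270 × 3.828×10²⁶ = 1.03×10²⁶ W.
Flux: S = L/(4πd²) = 1.03×10²⁶/(4π×(1.77×10¹¹)²) = 263 W m⁻².
From T_eq⁴ = S(1−A)/(4σ): 1−A = 4σT_eq⁴/S.
1−A = 4 × 5.67×10⁻⁸ × (143)⁴ / 263 = 0.361.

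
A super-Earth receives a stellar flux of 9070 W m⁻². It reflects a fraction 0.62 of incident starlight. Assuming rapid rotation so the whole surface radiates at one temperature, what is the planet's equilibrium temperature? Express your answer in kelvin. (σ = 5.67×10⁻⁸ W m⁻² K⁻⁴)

Energy balance: absorbed = emitted ⇒ πR²·S(1−A) = 4πR²·σT_eq⁴, so T_eq⁴ = S(1−A)/(4σ).
T_eq = [9070 × 0.38 / (4 × 5.67×10⁻⁸)]^(1/4) = (1.52×10¹⁰)^(1/4) = 351 K.

T_eq ≈ 351 K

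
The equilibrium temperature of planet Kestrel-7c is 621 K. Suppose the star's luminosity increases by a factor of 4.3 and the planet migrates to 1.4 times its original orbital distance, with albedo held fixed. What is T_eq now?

T_eq ≈ 756 K

T_eq ∝ L^(1/4) · d^(−1/2).
T′ = 621 × 4.3^(1/4) / 1.4^(1/2) = 756 K.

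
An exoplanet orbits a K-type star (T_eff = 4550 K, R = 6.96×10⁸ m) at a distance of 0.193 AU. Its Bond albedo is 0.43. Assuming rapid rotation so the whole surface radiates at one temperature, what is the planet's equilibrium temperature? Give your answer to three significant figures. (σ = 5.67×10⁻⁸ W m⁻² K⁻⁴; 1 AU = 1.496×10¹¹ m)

T_eq ≈ 434 K

d = 0.193 AU = 2.89×10¹⁰ m.
L = 4πR_⋆²σT_⋆⁴ = 4π(6.96×10⁸)² × 5.67×10⁻⁸ × (4550)⁴ = 1.48×10²⁶ W.
S = L/(4πd²) = 1.41×10⁴ W m⁻².
Energy balance: absorbed = emitted ⇒ πR²·S(1−A) = 4πR²·σT_eq⁴, so T_eq⁴ = S(1−A)/(4σ).
T_eq = [1.41×10⁴ × 0.57 / (4 × 5.67×10⁻⁸)]^(1/4) = (3.55×10¹⁰)^(1/4) = 434 K.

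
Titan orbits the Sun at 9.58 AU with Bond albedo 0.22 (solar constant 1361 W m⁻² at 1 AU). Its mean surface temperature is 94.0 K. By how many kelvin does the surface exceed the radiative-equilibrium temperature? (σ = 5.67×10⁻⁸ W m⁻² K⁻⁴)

S = 1361/9.58² = 14.83 W m⁻².
T_eq = [S(1−A)/(4σ)]^(1/4) = [14.83×0.78/(4×5.67×10⁻⁸)]^(1/4) = 84.5 K.
ΔT = T_surf − T_eq = 94 − 84.5.

ΔT ≈ 9.5 K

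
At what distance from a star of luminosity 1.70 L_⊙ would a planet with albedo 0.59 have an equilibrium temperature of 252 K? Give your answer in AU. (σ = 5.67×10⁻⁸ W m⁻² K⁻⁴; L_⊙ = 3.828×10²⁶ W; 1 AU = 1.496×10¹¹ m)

L = 1.70 × 3.828×10²⁶ = 6.51×10²⁶ W.
From T_eq⁴ = L(1−A)/(16πσd²): d = √[L(1−A)/(16πσT_eq⁴)].
d = √[6.51×10²⁶ × 0.41 / (16π × 5.67×10⁻⁸ × (252)⁴)] = 1.52×10¹¹ m = 1.02 AU.

d ≈ 1.02 AU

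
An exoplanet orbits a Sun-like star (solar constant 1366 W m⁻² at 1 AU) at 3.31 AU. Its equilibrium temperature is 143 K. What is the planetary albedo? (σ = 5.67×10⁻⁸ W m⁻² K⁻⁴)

Flux at 3.31 AU: S = 1366/3.31² = 125 W m⁻².
From T_eq⁴ = S(1−A)/(4σ): 1−A = 4σT_eq⁴/S.
1−A = 4 × 5.67×10⁻⁸ × (143)⁴ / 125 = 0.761.

A ≈ 0.24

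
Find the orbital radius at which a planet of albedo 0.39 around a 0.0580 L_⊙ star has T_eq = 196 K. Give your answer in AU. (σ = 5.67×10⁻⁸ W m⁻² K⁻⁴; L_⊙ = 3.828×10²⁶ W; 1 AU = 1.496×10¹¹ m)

L = 0.0580 × 3.828×10²⁶ = 2.22×10²⁵ W.
From T_eq⁴ = L(1−A)/(16πσd²): d = √[L(1−A)/(16πσT_eq⁴)].
d = √[2.22×10²⁵ × 0.61 / (16π × 5.67×10⁻⁸ × (196)⁴)] = 5.67×10¹⁰ m = 0.379 AU.

d ≈ 0.379 AU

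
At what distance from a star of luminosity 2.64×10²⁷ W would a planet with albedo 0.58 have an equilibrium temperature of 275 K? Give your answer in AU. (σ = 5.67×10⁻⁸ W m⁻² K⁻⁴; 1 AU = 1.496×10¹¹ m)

d ≈ 1.74 AU

From T_eq⁴ = L(1−A)/(16πσd²): d = √[L(1−A)/(16πσT_eq⁴)].
d = √[2.64×10²⁷ × 0.42 / (16π × 5.67×10⁻⁸ × (275)⁴)] = 2.61×10¹¹ m = 1.74 AU.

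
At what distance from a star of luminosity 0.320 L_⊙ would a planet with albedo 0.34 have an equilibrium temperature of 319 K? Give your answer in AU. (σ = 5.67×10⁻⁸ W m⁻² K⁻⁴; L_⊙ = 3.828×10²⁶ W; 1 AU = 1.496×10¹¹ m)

L = 0.320 × 3.828×10²⁶ = 1.22×10²⁶ W.
From T_eq⁴ = L(1−A)/(16πσd²): d = √[L(1−A)/(16πσT_eq⁴)].
d = √[1.22×10²⁶ × 0.66 / (16π × 5.67×10⁻⁸ × (319)⁴)] = 5.23×10¹⁰ m = 0.350 AU.

d ≈ 0.350 AU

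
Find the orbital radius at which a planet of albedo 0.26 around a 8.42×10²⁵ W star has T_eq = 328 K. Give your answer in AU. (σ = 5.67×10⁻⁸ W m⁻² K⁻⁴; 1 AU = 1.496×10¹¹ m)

From T_eq⁴ = L(1−A)/(16πσd²): d = √[L(1−A)/(16πσT_eq⁴)].
d = √[8.42×10²⁵ × 0.74 / (16π × 5.67×10⁻⁸ × (328)⁴)] = 4.35×10¹⁰ m = 0.291 AU.

d ≈ 0.291 AU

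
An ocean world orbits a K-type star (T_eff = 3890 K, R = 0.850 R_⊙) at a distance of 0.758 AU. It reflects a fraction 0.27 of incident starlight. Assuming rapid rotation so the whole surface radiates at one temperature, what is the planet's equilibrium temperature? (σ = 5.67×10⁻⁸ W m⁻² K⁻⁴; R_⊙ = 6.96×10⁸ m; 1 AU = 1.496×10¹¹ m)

R_⋆ = 0.850 × 6.96×10⁸ = 5.92×10⁸ m.
d = 0.758 AU = 1.13×10¹¹ m.
L = 4πR_⋆²σT_⋆⁴ = 4π(5.92×10⁸)² × 5.67×10⁻⁸ × (3890)⁴ = 5.71×10²⁵ W.
S = L/(4πd²) = 353 W m⁻².
Energy balance: absorbed = emitted ⇒ πR²·S(1−A) = 4πR²·σT_eq⁴, so T_eq⁴ = S(1−A)/(4σ).
T_eq = [353 × 0.73 / (4 × 5.67×10⁻⁸)]^(1/4) = (1.14×10⁹)^(1/4) = 184 K.

T_eq ≈ 184 K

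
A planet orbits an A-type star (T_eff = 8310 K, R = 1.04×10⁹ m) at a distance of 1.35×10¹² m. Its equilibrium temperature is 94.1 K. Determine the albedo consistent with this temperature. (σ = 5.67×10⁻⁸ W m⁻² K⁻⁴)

A ≈ 0.89

L = 4πR_⋆²σT_⋆⁴ = 4π(1.04×10⁹)² × 5.67×10⁻⁸ × (8310)⁴ = 3.68×10²⁷ W.
S = L/(4πd²) = 160 W m⁻².
From T_eq⁴ = S(1−A)/(4σ): 1−A = 4σT_eq⁴/S.
1−A = 4 × 5.67×10⁻⁸ × (94.1)⁴ / 160 = 0.111.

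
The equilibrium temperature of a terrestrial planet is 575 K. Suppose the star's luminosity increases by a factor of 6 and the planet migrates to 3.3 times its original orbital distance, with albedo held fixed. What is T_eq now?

T_eq ≈ 495 K

T_eq ∝ L^(1/4) · d^(−1/2).
T′ = 575 × 6^(1/4) / 3.3^(1/2) = 495 K.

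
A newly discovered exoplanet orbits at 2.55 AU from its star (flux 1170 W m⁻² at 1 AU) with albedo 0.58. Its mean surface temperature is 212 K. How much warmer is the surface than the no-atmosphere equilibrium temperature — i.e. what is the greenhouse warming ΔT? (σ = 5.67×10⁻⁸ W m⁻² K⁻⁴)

ΔT ≈ 76.9 K

S = 1170/2.55² = 179.9 W m⁻².
T_eq = [S(1−A)/(4σ)]^(1/4) = [179.9×0.42/(4×5.67×10⁻⁸)]^(1/4) = 135.1 K.
ΔT = T_surf − T_eq = 212 − 135.1.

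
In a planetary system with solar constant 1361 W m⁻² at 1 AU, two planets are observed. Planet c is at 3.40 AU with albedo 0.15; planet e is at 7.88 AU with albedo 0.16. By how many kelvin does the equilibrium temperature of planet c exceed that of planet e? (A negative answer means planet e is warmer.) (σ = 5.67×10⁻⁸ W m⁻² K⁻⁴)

T_eq = [S₀(1−A)/(4σd²)]^(1/4), so T ∝ (1−A)^(1/4) / √d.
T₁ = [1361×0.85/(4×5.67×10⁻⁸×3.40²)]^(1/4) = 144.93 K.
T₂ = [1361×0.84/(4×5.67×10⁻⁸×7.88²)]^(1/4) = 94.92 K.

ΔT ≈ 50.0 K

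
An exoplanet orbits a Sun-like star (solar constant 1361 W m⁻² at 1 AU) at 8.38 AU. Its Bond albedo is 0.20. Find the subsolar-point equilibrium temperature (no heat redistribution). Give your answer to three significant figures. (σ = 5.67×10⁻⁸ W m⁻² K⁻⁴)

Flux at 8.38 AU: S = 1361/8.38² = 19.4 W m⁻².
At the subsolar point the surface absorbs S(1−A) and emits σT⁴ per unit area — no factor of 4, since only the local patch is in balance.
T = [19.4 × 0.80 / 5.67×10⁻⁸]^(1/4) = (2.73×10⁸)^(1/4) = 129 K.

T_ss ≈ 129 K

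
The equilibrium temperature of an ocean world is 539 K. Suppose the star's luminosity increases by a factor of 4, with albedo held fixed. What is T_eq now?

T_eq ∝ L^(1/4) · d^(−1/2).
T′ = 539 × 4^(1/4) = 762 K.

T_eq ≈ 762 K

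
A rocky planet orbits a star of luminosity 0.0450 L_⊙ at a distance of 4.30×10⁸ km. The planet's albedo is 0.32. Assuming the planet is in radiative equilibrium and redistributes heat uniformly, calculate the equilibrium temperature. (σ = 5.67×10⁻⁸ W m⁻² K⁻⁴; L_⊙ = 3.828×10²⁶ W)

d = 4.30×10⁸ km = 4.30×10¹¹ m.
L = 0.0450 × 3.828×10²⁶ = 1.72×10²⁵ W.
Flux: S = L/(4πd²) = 1.72×10²⁵/(4π×(4.30×10¹¹)²) = 7.41 W m⁻².
Energy balance: absorbed = emitted ⇒ πR²·S(1−A) = 4πR²·σT_eq⁴, so T_eq⁴ = S(1−A)/(4σ).
T_eq = [7.41 × 0.68 / (4 × 5.67×10⁻⁸)]^(1/4) = (2.22×10⁷)^(1/4) = 68.7 K.

T_eq ≈ 68.7 K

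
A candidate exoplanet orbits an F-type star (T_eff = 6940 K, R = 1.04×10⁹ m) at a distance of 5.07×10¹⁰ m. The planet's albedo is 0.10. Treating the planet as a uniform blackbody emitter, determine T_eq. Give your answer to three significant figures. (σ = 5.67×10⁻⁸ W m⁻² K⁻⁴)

T_eq ≈ 685 K

L = 4πR_⋆²σT_⋆⁴ = 4π(1.04×10⁹)² × 5.67×10⁻⁸ × (6940)⁴ = 1.79×10²⁷ W.
S = L/(4πd²) = 5.53×10⁴ W m⁻².
Energy balance: absorbed = emitted ⇒ πR²·S(1−A) = 4πR²·σT_eq⁴, so T_eq⁴ = S(1−A)/(4σ).
T_eq = [5.53×10⁴ × 0.90 / (4 × 5.67×10⁻⁸)]^(1/4) = (2.20×10¹¹)^(1/4) = 685 K.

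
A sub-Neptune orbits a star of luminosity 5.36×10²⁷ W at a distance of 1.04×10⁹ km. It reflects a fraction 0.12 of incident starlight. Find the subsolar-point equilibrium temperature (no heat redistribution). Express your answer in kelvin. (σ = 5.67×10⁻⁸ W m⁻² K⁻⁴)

T_ss ≈ 280 K

d = 1.04×10⁹ km = 1.04×10¹² m.
Flux: S = L/(4πd²) = 5.36×10²⁷/(4π×(1.04×10¹²)²) = 394 W m⁻².
At the subsolar point the surface absorbs S(1−A) and emits σT⁴ per unit area — no factor of 4, since only the local patch is in balance.
T = [394 × 0.88 / 5.67×10⁻⁸]^(1/4) = (6.12×10⁹)^(1/4) = 280 K.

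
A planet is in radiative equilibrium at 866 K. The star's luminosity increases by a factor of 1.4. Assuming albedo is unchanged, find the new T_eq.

T_eq ≈ 942 K

T_eq ∝ L^(1/4) · d^(−1/2).
T′ = 866 × 1.4^(1/4) = 942 K.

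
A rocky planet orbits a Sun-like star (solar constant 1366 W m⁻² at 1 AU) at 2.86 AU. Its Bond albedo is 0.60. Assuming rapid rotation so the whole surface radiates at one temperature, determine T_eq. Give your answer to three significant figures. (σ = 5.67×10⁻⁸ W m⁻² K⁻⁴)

T_eq ≈ 131 K

Flux at 2.86 AU: S = 1366/2.86² = 167 W m⁻².
Energy balance: absorbed = emitted ⇒ πR²·S(1−A) = 4πR²·σT_eq⁴, so T_eq⁴ = S(1−A)/(4σ).
T_eq = [167 × 0.40 / (4 × 5.67×10⁻⁸)]^(1/4) = (2.95×10⁸)^(1/4) = 131 K.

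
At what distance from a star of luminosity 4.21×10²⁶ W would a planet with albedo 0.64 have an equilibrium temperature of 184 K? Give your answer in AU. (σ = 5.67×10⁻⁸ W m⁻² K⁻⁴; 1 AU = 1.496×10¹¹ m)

From T_eq⁴ = L(1−A)/(16πσd²): d = √[L(1−A)/(16πσT_eq⁴)].
d = √[4.21×10²⁶ × 0.36 / (16π × 5.67×10⁻⁸ × (184)⁴)] = 2.15×10¹¹ m = 1.44 AU.

d ≈ 1.44 AU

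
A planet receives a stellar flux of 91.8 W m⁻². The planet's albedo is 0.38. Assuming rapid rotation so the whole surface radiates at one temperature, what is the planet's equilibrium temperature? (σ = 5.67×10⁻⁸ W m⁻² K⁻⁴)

T_eq ≈ 126 K

Energy balance: absorbed = emitted ⇒ πR²·S(1−A) = 4πR²·σT_eq⁴, so T_eq⁴ = S(1−A)/(4σ).
T_eq = [91.8 × 0.62 / (4 × 5.67×10⁻⁸)]^(1/4) = (2.51×10⁸)^(1/4) = 126 K.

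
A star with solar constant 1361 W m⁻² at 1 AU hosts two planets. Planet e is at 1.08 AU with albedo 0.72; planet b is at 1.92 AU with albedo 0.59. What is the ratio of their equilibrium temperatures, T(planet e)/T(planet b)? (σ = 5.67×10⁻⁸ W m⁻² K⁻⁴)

T₁/T₂ ≈ 1.212

T_eq = [S₀(1−A)/(4σd²)]^(1/4), so T ∝ (1−A)^(1/4) / √d.
T₁ = [1361×0.28/(4×5.67×10⁻⁸×1.08²)]^(1/4) = 194.82 K.
T₂ = [1361×0.41/(4×5.67×10⁻⁸×1.92²)]^(1/4) = 160.73 K.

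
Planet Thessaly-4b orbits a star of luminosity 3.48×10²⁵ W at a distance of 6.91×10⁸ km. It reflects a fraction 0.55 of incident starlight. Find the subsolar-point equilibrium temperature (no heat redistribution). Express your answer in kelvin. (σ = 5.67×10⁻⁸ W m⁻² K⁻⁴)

d = 6.91×10⁸ km = 6.91×10¹¹ m.
Flux: S = L/(4πd²) = 3.48×10²⁵/(4π×(6.91×10¹¹)²) = 5.80 W m⁻².
At the subsolar point the surface absorbs S(1−A) and emits σT⁴ per unit area — no factor of 4, since only the local patch is in balance.
T = [5.80 × 0.45 / 5.67×10⁻⁸]^(1/4) = (4.60×10⁷)^(1/4) = 82.4 K.

T_ss ≈ 82.4 K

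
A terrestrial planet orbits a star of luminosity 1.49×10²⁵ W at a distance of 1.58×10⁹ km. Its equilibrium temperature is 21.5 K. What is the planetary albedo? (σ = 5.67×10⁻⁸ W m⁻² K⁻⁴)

d = 1.58×10⁹ km = 1.58×10¹² m.
Flux: S = L/(4πd²) = 1.49×10²⁵/(4π×(1.58×10¹²)²) = 0.475 W m⁻².
From T_eq⁴ = S(1−A)/(4σ): 1−A = 4σT_eq⁴/S.
1−A = 4 × 5.67×10⁻⁸ × (21.5)⁴ / 0.475 = 0.102.

A ≈ 0.90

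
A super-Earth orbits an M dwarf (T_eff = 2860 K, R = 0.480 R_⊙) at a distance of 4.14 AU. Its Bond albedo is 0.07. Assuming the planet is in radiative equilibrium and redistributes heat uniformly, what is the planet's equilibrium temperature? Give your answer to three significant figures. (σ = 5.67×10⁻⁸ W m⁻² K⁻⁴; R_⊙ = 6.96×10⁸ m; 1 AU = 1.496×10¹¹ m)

T_eq ≈ 46.1 K

R_⋆ = 0.480 × 6.96×10⁸ = 3.34×10⁸ m.
d = 4.14 AU = 6.19×10¹¹ m.
L = 4πR_⋆²σT_⋆⁴ = 4π(3.34×10⁸)² × 5.67×10⁻⁸ × (2860)⁴ = 5.32×10²⁴ W.
S = L/(4πd²) = 1.10 W m⁻².
Energy balance: absorbed = emitted ⇒ πR²·S(1−A) = 4πR²·σT_eq⁴, so T_eq⁴ = S(1−A)/(4σ).
T_eq = [1.10 × 0.93 / (4 × 5.67×10⁻⁸)]^(1/4) = (4.53×10⁶)^(1/4) = 46.1 K.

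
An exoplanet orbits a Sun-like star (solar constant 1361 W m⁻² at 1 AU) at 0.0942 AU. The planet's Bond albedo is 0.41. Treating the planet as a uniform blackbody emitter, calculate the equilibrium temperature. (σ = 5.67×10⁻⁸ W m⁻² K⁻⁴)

Flux at 0.0942 AU: S = 1361/0.0942² = 1.53×10⁵ W m⁻².
Energy balance: absorbed = emitted ⇒ πR²·S(1−A) = 4πR²·σT_eq⁴, so T_eq⁴ = S(1−A)/(4σ).
T_eq = [1.53×10⁵ × 0.59 / (4 × 5.67×10⁻⁸)]^(1/4) = (3.99×10¹¹)^(1/4) = 795 K.

T_eq ≈ 795 K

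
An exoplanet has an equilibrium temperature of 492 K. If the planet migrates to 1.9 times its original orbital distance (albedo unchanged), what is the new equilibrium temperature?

T_eq ≈ 357 K

T_eq ∝ L^(1/4) · d^(−1/2).
T′ = 492 / 1.9^(1/2) = 357 K.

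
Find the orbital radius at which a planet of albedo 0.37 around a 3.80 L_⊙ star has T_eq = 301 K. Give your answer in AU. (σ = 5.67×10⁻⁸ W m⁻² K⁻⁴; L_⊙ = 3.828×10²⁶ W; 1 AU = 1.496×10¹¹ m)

L = 3.80 × 3.828×10²⁶ = 1.45×10²⁷ W.
From T_eq⁴ = L(1−A)/(16πσd²): d = √[L(1−A)/(16πσT_eq⁴)].
d = √[1.45×10²⁷ × 0.63 / (16π × 5.67×10⁻⁸ × (301)⁴)] = 1.98×10¹¹ m = 1.32 AU.

d ≈ 1.32 AU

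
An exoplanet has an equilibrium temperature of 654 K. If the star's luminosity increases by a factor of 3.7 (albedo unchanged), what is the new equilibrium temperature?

T_eq ≈ 907 K

T_eq ∝ L^(1/4) · d^(−1/2).
T′ = 654 × 3.7^(1/4) = 907 K.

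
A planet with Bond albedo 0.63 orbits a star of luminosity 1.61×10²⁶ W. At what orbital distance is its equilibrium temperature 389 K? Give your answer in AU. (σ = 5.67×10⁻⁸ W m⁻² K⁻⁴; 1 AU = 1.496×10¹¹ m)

d ≈ 0.202 AU

From T_eq⁴ = L(1−A)/(16πσd²): d = √[L(1−A)/(16πσT_eq⁴)].
d = √[1.61×10²⁶ × 0.37 / (16π × 5.67×10⁻⁸ × (389)⁴)] = 3.02×10¹⁰ m = 0.202 AU.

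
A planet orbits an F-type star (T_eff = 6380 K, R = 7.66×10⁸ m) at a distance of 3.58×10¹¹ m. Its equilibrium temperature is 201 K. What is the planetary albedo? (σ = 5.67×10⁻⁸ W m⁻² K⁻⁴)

L = 4πR_⋆²σT_⋆⁴ = 4π(7.66×10⁸)² × 5.67×10⁻⁸ × (6380)⁴ = 6.93×10²⁶ W.
S = L/(4πd²) = 430 W m⁻².
From T_eq⁴ = S(1−A)/(4σ): 1−A = 4σT_eq⁴/S.
1−A = 4 × 5.67×10⁻⁸ × (201)⁴ / 430 = 0.861.

A ≈ 0.14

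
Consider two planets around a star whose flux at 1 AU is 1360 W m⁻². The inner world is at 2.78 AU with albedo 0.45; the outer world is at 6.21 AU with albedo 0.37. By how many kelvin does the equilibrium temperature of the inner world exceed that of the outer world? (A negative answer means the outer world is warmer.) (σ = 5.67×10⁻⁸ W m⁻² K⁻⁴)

T_eq = [S₀(1−A)/(4σd²)]^(1/4), so T ∝ (1−A)^(1/4) / √d.
T₁ = [1360×0.55/(4×5.67×10⁻⁸×2.78²)]^(1/4) = 143.73 K.
T₂ = [1360×0.63/(4×5.67×10⁻⁸×6.21²)]^(1/4) = 99.49 K.

ΔT ≈ 44.2 K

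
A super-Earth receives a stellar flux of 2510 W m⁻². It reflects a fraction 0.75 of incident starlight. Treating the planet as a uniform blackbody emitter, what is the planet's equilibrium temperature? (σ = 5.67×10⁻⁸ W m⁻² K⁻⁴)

T_eq ≈ 229 K

Energy balance: absorbed = emitted ⇒ πR²·S(1−A) = 4πR²·σT_eq⁴, so T_eq⁴ = S(1−A)/(4σ).
T_eq = [2510 × 0.25 / (4 × 5.67×10⁻⁸)]^(1/4) = (2.77×10⁹)^(1/4) = 229 K.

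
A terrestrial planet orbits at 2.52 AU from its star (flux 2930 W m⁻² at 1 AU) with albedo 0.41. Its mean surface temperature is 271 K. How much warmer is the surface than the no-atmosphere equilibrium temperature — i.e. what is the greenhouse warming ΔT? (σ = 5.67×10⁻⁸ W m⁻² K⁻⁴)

S = 2930/2.52² = 461.4 W m⁻².
T_eq = [S(1−A)/(4σ)]^(1/4) = [461.4×0.59/(4×5.67×10⁻⁸)]^(1/4) = 186.1 K.
ΔT = T_surf − T_eq = 271 − 186.1.

ΔT ≈ 84.9 K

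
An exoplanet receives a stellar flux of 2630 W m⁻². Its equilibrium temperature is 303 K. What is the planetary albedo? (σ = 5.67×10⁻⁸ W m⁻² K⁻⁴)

From T_eq⁴ = S(1−A)/(4σ): 1−A = 4σT_eq⁴/S.
1−A = 4 × 5.67×10⁻⁸ × (303)⁴ / 2630 = 0.727.

A ≈ 0.27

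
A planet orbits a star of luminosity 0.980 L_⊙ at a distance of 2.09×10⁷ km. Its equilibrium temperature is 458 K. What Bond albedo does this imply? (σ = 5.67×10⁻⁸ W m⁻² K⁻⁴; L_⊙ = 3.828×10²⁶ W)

A ≈ 0.85

d = 2.09×10⁷ km = 2.09×10¹⁰ m.
L = 0.980 × 3.828×10²⁶ = 3.75×10²⁶ W.
Flux: S = L/(4πd²) = 3.75×10²⁶/(4π×(2.09×10¹⁰)²) = 6.83×10⁴ W m⁻².
From T_eq⁴ = S(1−A)/(4σ): 1−A = 4σT_eq⁴/S.
1−A = 4 × 5.67×10⁻⁸ × (458)⁴ / 6.83×10⁴ = 0.146.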